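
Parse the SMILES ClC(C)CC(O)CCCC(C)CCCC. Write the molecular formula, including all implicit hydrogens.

Walk through each heavy atom and fill implicit hydrogens from standard valence (C 4, N 3, O 2, S 2, halogen 1):
  atom 1: Cl (halogen, monovalent) → 0 H
  atom 2: C, bond orders sum to 3 (valence 4) → 1 H
  atom 3: C, bond orders sum to 1 (valence 4) → 3 H
  atom 4: C, bond orders sum to 2 (valence 4) → 2 H
  atom 5: C, bond orders sum to 3 (valence 4) → 1 H
  atom 6: O, bond orders sum to 1 (valence 2) → 1 H
  atom 7: C, bond orders sum to 2 (valence 4) → 2 H
  atom 8: C, bond orders sum to 2 (valence 4) → 2 H
  atom 9: C, bond orders sum to 2 (valence 4) → 2 H
  atom 10: C, bond orders sum to 3 (valence 4) → 1 H
  atom 11: C, bond orders sum to 1 (valence 4) → 3 H
  atom 12: C, bond orders sum to 2 (valence 4) → 2 H
  atom 13: C, bond orders sum to 2 (valence 4) → 2 H
  atom 14: C, bond orders sum to 2 (valence 4) → 2 H
  atom 15: C, bond orders sum to 1 (valence 4) → 3 H
Totals → C:13, H:27, Cl:1, O:1.

C13H27ClO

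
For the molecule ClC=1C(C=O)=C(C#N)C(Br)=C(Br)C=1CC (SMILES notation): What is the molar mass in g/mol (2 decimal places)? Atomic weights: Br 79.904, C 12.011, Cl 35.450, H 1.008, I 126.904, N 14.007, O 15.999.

351.42 g/mol

First, the molecular formula is C10H6Br2ClNO (counting implicit H from valence).
  Br: 2 × 79.904 = 159.808
  C: 10 × 12.011 = 120.110
  Cl: 1 × 35.450 = 35.450
  H: 6 × 1.008 = 6.048
  N: 1 × 14.007 = 14.007
  O: 1 × 15.999 = 15.999
Sum: 2×79.904 + 10×12.011 + 1×35.450 + 6×1.008 + 1×14.007 + 1×15.999 = 351.422 → 351.42 g/mol.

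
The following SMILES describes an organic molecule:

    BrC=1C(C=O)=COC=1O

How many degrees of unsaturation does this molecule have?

Degree of unsaturation = (number of rings) + (number of π bonds).
Ring closures in the SMILES: 1.
π bonds: 3 double bonds (each 1 DoU) → 3 DoU from unsaturation.
Total DoU = 1 + 3 = 4.

4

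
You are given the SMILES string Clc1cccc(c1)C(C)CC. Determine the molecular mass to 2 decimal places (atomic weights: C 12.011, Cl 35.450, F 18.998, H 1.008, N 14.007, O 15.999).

168.66 g/mol

First, the molecular formula is C10H13Cl (counting implicit H from valence).
  C: 10 × 12.011 = 120.110
  Cl: 1 × 35.450 = 35.450
  H: 13 × 1.008 = 13.104
Sum: 10×12.011 + 1×35.450 + 13×1.008 = 168.664 → 168.66 g/mol.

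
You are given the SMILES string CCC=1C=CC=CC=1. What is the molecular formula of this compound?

C8H10

Walk through each heavy atom and fill implicit hydrogens from standard valence (C 4, N 3, O 2, S 2, halogen 1):
  atom 1: C, bond orders sum to 1 (valence 4) → 3 H
  atom 2: C, bond orders sum to 2 (valence 4) → 2 H
  atom 3: C, bond orders sum to 4 (valence 4) → 0 H
  atom 4: C, bond orders sum to 3 (valence 4) → 1 H
  atom 5: C, bond orders sum to 3 (valence 4) → 1 H
  atom 6: C, bond orders sum to 3 (valence 4) → 1 H
  atom 7: C, bond orders sum to 3 (valence 4) → 1 H
  atom 8: C, bond orders sum to 3 (valence 4) → 1 H
Totals → C:8, H:10.
In Hill order: C8H10.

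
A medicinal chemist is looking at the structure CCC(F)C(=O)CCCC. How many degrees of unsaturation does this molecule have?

Degree of unsaturation = (number of rings) + (number of π bonds).
Ring closures in the SMILES: 0.
π bonds: 1 double bond (each 1 DoU) → 1 DoU from unsaturation.
Total DoU = 0 + 1 = 1.

1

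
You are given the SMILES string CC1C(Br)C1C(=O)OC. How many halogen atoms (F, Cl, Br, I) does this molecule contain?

Halogen atoms appear at heavy-atom position 4 (1×Br).
Other groups present: 1 ester.
Halogen count: 1.

1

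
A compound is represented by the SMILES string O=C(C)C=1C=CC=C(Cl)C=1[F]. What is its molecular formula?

C8H6ClFO

Walk through each heavy atom and fill implicit hydrogens from standard valence (C 4, N 3, O 2, S 2, halogen 1):
  atom 1: O, bond orders sum to 2 (valence 2) → 0 H
  atom 2: C, bond orders sum to 4 (valence 4) → 0 H
  atom 3: C, bond orders sum to 1 (valence 4) → 3 H
  atom 4: C, bond orders sum to 4 (valence 4) → 0 H
  atom 5: C, bond orders sum to 3 (valence 4) → 1 H
  atom 6: C, bond orders sum to 3 (valence 4) → 1 H
  atom 7: C, bond orders sum to 3 (valence 4) → 1 H
  atom 8: C, bond orders sum to 4 (valence 4) → 0 H
  atom 9: Cl (halogen, monovalent) → 0 H
  atom 10: C, bond orders sum to 4 (valence 4) → 0 H
  atom 11: F with explicit H count 0
Totals → C:8, H:6, Cl:1, F:1, O:1.
In Hill order: C8H6ClFO.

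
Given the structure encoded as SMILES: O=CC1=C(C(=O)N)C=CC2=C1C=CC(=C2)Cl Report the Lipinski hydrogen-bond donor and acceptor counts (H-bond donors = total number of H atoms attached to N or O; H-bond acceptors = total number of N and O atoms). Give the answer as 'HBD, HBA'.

Donors: find every N or O and count the H atoms it carries.
  atom 1 (O): bond orders sum to 2 → 0 H
  atom 6 (O): bond orders sum to 2 → 0 H
  atom 7 (N): bond orders sum to 1 → 2 H
Lipinski HBD = 2.
Acceptors: N atoms = 1, O atoms = 2 → HBA = 3.

2, 3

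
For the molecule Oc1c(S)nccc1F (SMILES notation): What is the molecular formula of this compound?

Walk through each heavy atom and fill implicit hydrogens from standard valence (C 4, N 3, O 2, S 2, halogen 1); for lowercase aromatic atoms, an aromatic c carries 1 H when it has two neighbours and 0 H with three, and aromatic n carries 0 H:
  atom 1: O, bond orders sum to 1 (valence 2) → 1 H
  atom 2: aromatic c, 3 neighbours → 0 H
  atom 3: aromatic c, 3 neighbours → 0 H
  atom 4: S, bond orders sum to 1 (valence 2) → 1 H
  atom 5: aromatic n, 2 neighbours → 0 H
  atom 6: aromatic c, 2 neighbours → 1 H
  atom 7: aromatic c, 2 neighbours → 1 H
  atom 8: aromatic c, 3 neighbours → 0 H
  atom 9: F (halogen, monovalent) → 0 H
Totals → C:5, H:4, F:1, N:1, O:1, S:1.
In Hill order: C5H4FNOS.

C5H4FNOS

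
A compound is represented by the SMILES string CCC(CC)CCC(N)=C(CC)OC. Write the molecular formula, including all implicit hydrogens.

Walk through each heavy atom and fill implicit hydrogens from standard valence (C 4, N 3, O 2, S 2, halogen 1):
  atom 1: C, bond orders sum to 1 (valence 4) → 3 H
  atom 2: C, bond orders sum to 2 (valence 4) → 2 H
  atom 3: C, bond orders sum to 3 (valence 4) → 1 H
  atom 4: C, bond orders sum to 2 (valence 4) → 2 H
  atom 5: C, bond orders sum to 1 (valence 4) → 3 H
  atom 6: C, bond orders sum to 2 (valence 4) → 2 H
  atom 7: C, bond orders sum to 2 (valence 4) → 2 H
  atom 8: C, bond orders sum to 4 (valence 4) → 0 H
  atom 9: N, bond orders sum to 1 (valence 3) → 2 H
  atom 10: C, bond orders sum to 4 (valence 4) → 0 H
  atom 11: C, bond orders sum to 2 (valence 4) → 2 H
  atom 12: C, bond orders sum to 1 (valence 4) → 3 H
  atom 13: O, bond orders sum to 2 (valence 2) → 0 H
  atom 14: C, bond orders sum to 1 (valence 4) → 3 H
Totals → C:12, H:25, N:1, O:1.

C12H25NO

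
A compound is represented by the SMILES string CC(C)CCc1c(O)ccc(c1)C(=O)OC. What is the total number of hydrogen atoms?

18

Walk through each heavy atom and fill implicit hydrogens from standard valence (C 4, N 3, O 2, S 2, halogen 1); for lowercase aromatic atoms, an aromatic c carries 1 H when it has two neighbours and 0 H with three, and aromatic n carries 0 H:
  atom 1: C, bond orders sum to 1 (valence 4) → 3 H
  atom 2: C, bond orders sum to 3 (valence 4) → 1 H
  atom 3: C, bond orders sum to 1 (valence 4) → 3 H
  atom 4: C, bond orders sum to 2 (valence 4) → 2 H
  atom 5: C, bond orders sum to 2 (valence 4) → 2 H
  atom 6: aromatic c, 3 neighbours → 0 H
  atom 7: aromatic c, 3 neighbours → 0 H
  atom 8: O, bond orders sum to 1 (valence 2) → 1 H
  atom 9: aromatic c, 2 neighbours → 1 H
  atom 10: aromatic c, 2 neighbours → 1 H
  atom 11: aromatic c, 3 neighbours → 0 H
  atom 12: aromatic c, 2 neighbours → 1 H
  atom 13: C, bond orders sum to 4 (valence 4) → 0 H
  atom 14: O, bond orders sum to 2 (valence 2) → 0 H
  atom 15: O, bond orders sum to 2 (valence 2) → 0 H
  atom 16: C, bond orders sum to 1 (valence 4) → 3 H
Total hydrogens: 18.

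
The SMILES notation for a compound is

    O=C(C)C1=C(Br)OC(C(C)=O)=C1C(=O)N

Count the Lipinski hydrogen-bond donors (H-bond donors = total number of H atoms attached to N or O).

2

Donors: find every N or O and count the H atoms it carries.
  atom 1 (O): bond orders sum to 2 → 0 H
  atom 7 (O): bond orders sum to 2 → 0 H
  atom 11 (O): bond orders sum to 2 → 0 H
  atom 14 (O): bond orders sum to 2 → 0 H
  atom 15 (N): bond orders sum to 1 → 2 H
Lipinski HBD = 2.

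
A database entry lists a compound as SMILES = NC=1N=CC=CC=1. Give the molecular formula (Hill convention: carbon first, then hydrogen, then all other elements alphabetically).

C5H6N2

Walk through each heavy atom and fill implicit hydrogens from standard valence (C 4, N 3, O 2, S 2, halogen 1):
  atom 1: N, bond orders sum to 1 (valence 3) → 2 H
  atom 2: C, bond orders sum to 4 (valence 4) → 0 H
  atom 3: N, bond orders sum to 3 (valence 3) → 0 H
  atom 4: C, bond orders sum to 3 (valence 4) → 1 H
  atom 5: C, bond orders sum to 3 (valence 4) → 1 H
  atom 6: C, bond orders sum to 3 (valence 4) → 1 H
  atom 7: C, bond orders sum to 3 (valence 4) → 1 H
Totals → C:5, H:6, N:2.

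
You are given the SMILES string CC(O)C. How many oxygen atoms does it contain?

1

Scan the SMILES for O atoms (remember two-letter symbols like Cl and Br are single atoms).
Oxygen count: 1.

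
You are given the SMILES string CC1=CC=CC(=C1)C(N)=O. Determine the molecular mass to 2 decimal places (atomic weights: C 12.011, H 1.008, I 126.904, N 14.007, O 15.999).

135.17 g/mol

First, the molecular formula is C8H9NO (counting implicit H from valence).
  C: 8 × 12.011 = 96.088
  H: 9 × 1.008 = 9.072
  N: 1 × 14.007 = 14.007
  O: 1 × 15.999 = 15.999
Sum: 8×12.011 + 9×1.008 + 1×14.007 + 1×15.999 = 135.166 → 135.17 g/mol.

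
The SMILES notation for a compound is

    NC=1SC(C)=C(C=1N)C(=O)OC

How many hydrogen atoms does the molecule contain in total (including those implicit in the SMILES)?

Walk through each heavy atom and fill implicit hydrogens from standard valence (C 4, N 3, O 2, S 2, halogen 1):
  atom 1: N, bond orders sum to 1 (valence 3) → 2 H
  atom 2: C, bond orders sum to 4 (valence 4) → 0 H
  atom 3: S, bond orders sum to 2 (valence 2) → 0 H
  atom 4: C, bond orders sum to 4 (valence 4) → 0 H
  atom 5: C, bond orders sum to 1 (valence 4) → 3 H
  atom 6: C, bond orders sum to 4 (valence 4) → 0 H
  atom 7: C, bond orders sum to 4 (valence 4) → 0 H
  atom 8: N, bond orders sum to 1 (valence 3) → 2 H
  atom 9: C, bond orders sum to 4 (valence 4) → 0 H
  atom 10: O, bond orders sum to 2 (valence 2) → 0 H
  atom 11: O, bond orders sum to 2 (valence 2) → 0 H
  atom 12: C, bond orders sum to 1 (valence 4) → 3 H
Total hydrogens: 10.

10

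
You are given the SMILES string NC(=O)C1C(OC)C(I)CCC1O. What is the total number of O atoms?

3

Scan the SMILES for O atoms (remember two-letter symbols like Cl and Br are single atoms).
Oxygen count: 3.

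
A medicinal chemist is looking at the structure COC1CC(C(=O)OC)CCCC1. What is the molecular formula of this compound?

C10H18O3

Walk through each heavy atom and fill implicit hydrogens from standard valence (C 4, N 3, O 2, S 2, halogen 1):
  atom 1: C, bond orders sum to 1 (valence 4) → 3 H
  atom 2: O, bond orders sum to 2 (valence 2) → 0 H
  atom 3: C, bond orders sum to 3 (valence 4) → 1 H
  atom 4: C, bond orders sum to 2 (valence 4) → 2 H
  atom 5: C, bond orders sum to 3 (valence 4) → 1 H
  atom 6: C, bond orders sum to 4 (valence 4) → 0 H
  atom 7: O, bond orders sum to 2 (valence 2) → 0 H
  atom 8: O, bond orders sum to 2 (valence 2) → 0 H
  atom 9: C, bond orders sum to 1 (valence 4) → 3 H
  atom 10: C, bond orders sum to 2 (valence 4) → 2 H
  atom 11: C, bond orders sum to 2 (valence 4) → 2 H
  atom 12: C, bond orders sum to 2 (valence 4) → 2 H
  atom 13: C, bond orders sum to 2 (valence 4) → 2 H
Totals → C:10, H:18, O:3.
In Hill order: C10H18O3.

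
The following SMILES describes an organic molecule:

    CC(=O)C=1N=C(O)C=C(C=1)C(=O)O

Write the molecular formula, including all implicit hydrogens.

C8H7NO4

Walk through each heavy atom and fill implicit hydrogens from standard valence (C 4, N 3, O 2, S 2, halogen 1):
  atom 1: C, bond orders sum to 1 (valence 4) → 3 H
  atom 2: C, bond orders sum to 4 (valence 4) → 0 H
  atom 3: O, bond orders sum to 2 (valence 2) → 0 H
  atom 4: C, bond orders sum to 4 (valence 4) → 0 H
  atom 5: N, bond orders sum to 3 (valence 3) → 0 H
  atom 6: C, bond orders sum to 4 (valence 4) → 0 H
  atom 7: O, bond orders sum to 1 (valence 2) → 1 H
  atom 8: C, bond orders sum to 3 (valence 4) → 1 H
  atom 9: C, bond orders sum to 4 (valence 4) → 0 H
  atom 10: C, bond orders sum to 3 (valence 4) → 1 H
  atom 11: C, bond orders sum to 4 (valence 4) → 0 H
  atom 12: O, bond orders sum to 2 (valence 2) → 0 H
  atom 13: O, bond orders sum to 1 (valence 2) → 1 H
Totals → C:8, H:7, N:1, O:4.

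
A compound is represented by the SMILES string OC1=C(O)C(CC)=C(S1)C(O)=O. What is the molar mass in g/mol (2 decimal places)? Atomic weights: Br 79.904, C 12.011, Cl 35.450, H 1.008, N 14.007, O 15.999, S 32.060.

188.20 g/mol

First, the molecular formula is C7H8O4S (counting implicit H from valence).
  C: 7 × 12.011 = 84.077
  H: 8 × 1.008 = 8.064
  O: 4 × 15.999 = 63.996
  S: 1 × 32.060 = 32.060
Sum: 7×12.011 + 8×1.008 + 4×15.999 + 1×32.060 = 188.197 → 188.20 g/mol.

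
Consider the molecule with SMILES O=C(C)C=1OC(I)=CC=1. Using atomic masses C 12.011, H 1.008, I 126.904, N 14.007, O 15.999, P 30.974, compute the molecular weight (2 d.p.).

236.01 g/mol

First, the molecular formula is C6H5IO2 (counting implicit H from valence).
  C: 6 × 12.011 = 72.066
  H: 5 × 1.008 = 5.040
  I: 1 × 126.904 = 126.904
  O: 2 × 15.999 = 31.998
Sum: 6×12.011 + 5×1.008 + 1×126.904 + 2×15.999 = 236.008 → 236.01 g/mol.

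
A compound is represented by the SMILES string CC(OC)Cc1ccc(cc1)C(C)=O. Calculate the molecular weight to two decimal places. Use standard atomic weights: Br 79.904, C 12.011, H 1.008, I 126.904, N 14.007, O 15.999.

First, the molecular formula is C12H16O2 (counting implicit H from valence).
  C: 12 × 12.011 = 144.132
  H: 16 × 1.008 = 16.128
  O: 2 × 15.999 = 31.998
Sum: 12×12.011 + 16×1.008 + 2×15.999 = 192.258 → 192.26 g/mol.

192.26 g/mol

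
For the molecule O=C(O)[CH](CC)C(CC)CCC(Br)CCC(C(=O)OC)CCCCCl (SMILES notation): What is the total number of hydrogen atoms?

Walk through each heavy atom and fill implicit hydrogens from standard valence (C 4, N 3, O 2, S 2, halogen 1):
  atom 1: O, bond orders sum to 2 (valence 2) → 0 H
  atom 2: C, bond orders sum to 4 (valence 4) → 0 H
  atom 3: O, bond orders sum to 1 (valence 2) → 1 H
  atom 4: C with explicit H count 1
  atom 5: C, bond orders sum to 2 (valence 4) → 2 H
  atom 6: C, bond orders sum to 1 (valence 4) → 3 H
  atom 7: C, bond orders sum to 3 (valence 4) → 1 H
  atom 8: C, bond orders sum to 2 (valence 4) → 2 H
  atom 9: C, bond orders sum to 1 (valence 4) → 3 H
  atom 10: C, bond orders sum to 2 (valence 4) → 2 H
  atom 11: C, bond orders sum to 2 (valence 4) → 2 H
  atom 12: C, bond orders sum to 3 (valence 4) → 1 H
  atom 13: Br (halogen, monovalent) → 0 H
  atom 14: C, bond orders sum to 2 (valence 4) → 2 H
  atom 15: C, bond orders sum to 2 (valence 4) → 2 H
  atom 16: C, bond orders sum to 3 (valence 4) → 1 H
  atom 17: C, bond orders sum to 4 (valence 4) → 0 H
  atom 18: O, bond orders sum to 2 (valence 2) → 0 H
  atom 19: O, bond orders sum to 2 (valence 2) → 0 H
  atom 20: C, bond orders sum to 1 (valence 4) → 3 H
  atom 21: C, bond orders sum to 2 (valence 4) → 2 H
  atom 22: C, bond orders sum to 2 (valence 4) → 2 H
  atom 23: C, bond orders sum to 2 (valence 4) → 2 H
  atom 24: C, bond orders sum to 2 (valence 4) → 2 H
  atom 25: Cl (halogen, monovalent) → 0 H
Total hydrogens: 34.

34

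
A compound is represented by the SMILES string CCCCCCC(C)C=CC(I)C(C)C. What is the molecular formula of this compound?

Walk through each heavy atom and fill implicit hydrogens from standard valence (C 4, N 3, O 2, S 2, halogen 1):
  atom 1: C, bond orders sum to 1 (valence 4) → 3 H
  atom 2: C, bond orders sum to 2 (valence 4) → 2 H
  atom 3: C, bond orders sum to 2 (valence 4) → 2 H
  atom 4: C, bond orders sum to 2 (valence 4) → 2 H
  atom 5: C, bond orders sum to 2 (valence 4) → 2 H
  atom 6: C, bond orders sum to 2 (valence 4) → 2 H
  atom 7: C, bond orders sum to 3 (valence 4) → 1 H
  atom 8: C, bond orders sum to 1 (valence 4) → 3 H
  atom 9: C, bond orders sum to 3 (valence 4) → 1 H
  atom 10: C, bond orders sum to 3 (valence 4) → 1 H
  atom 11: C, bond orders sum to 3 (valence 4) → 1 H
  atom 12: I (halogen, monovalent) → 0 H
  atom 13: C, bond orders sum to 3 (valence 4) → 1 H
  atom 14: C, bond orders sum to 1 (valence 4) → 3 H
  atom 15: C, bond orders sum to 1 (valence 4) → 3 H
Totals → C:14, H:27, I:1.

C14H27I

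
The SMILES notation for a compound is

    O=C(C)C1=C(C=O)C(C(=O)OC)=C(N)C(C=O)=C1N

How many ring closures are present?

In SMILES, each pair of matching ring-closure digits denotes one ring-closing bond; the number of such bonds equals the number of independent rings.
Ring-closure bonds here: 1.

1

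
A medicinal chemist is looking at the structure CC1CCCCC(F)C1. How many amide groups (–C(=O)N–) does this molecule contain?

Scan the SMILES for the amide motif — none present.

0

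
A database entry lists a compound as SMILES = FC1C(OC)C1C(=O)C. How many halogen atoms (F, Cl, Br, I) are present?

1

Halogen atoms appear at heavy-atom position 1 (1×F).
Other groups present: 1 ether, 1 ketone.
Halogen count: 1.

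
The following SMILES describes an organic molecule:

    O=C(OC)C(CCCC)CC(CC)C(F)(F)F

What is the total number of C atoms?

Count every carbon token in the SMILES (each C, including those in ring-closure positions and inside branches).
Carbon count: 12.

12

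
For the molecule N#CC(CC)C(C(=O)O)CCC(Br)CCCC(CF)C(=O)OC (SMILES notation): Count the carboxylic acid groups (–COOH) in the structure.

1

The carboxylic acid motif appears at heavy-atom position 7 in the SMILES.
Other groups present: 1 ester, 1 nitrile.
Carboxylic acid count: 1.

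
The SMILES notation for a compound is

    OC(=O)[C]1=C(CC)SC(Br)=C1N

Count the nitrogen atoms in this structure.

Scan the SMILES for N atoms (remember two-letter symbols like Cl and Br are single atoms).
Nitrogen count: 1.

1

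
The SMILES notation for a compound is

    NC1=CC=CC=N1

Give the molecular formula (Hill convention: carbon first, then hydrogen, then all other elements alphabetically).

C5H6N2

Walk through each heavy atom and fill implicit hydrogens from standard valence (C 4, N 3, O 2, S 2, halogen 1):
  atom 1: N, bond orders sum to 1 (valence 3) → 2 H
  atom 2: C, bond orders sum to 4 (valence 4) → 0 H
  atom 3: C, bond orders sum to 3 (valence 4) → 1 H
  atom 4: C, bond orders sum to 3 (valence 4) → 1 H
  atom 5: C, bond orders sum to 3 (valence 4) → 1 H
  atom 6: C, bond orders sum to 3 (valence 4) → 1 H
  atom 7: N, bond orders sum to 3 (valence 3) → 0 H
Totals → C:5, H:6, N:2.
In Hill order: C5H6N2.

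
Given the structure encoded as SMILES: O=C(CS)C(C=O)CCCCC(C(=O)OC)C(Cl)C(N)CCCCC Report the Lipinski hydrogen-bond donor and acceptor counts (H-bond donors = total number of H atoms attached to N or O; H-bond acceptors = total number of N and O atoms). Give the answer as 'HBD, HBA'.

2, 5

Donors: find every N or O and count the H atoms it carries.
  atom 1 (O): bond orders sum to 2 → 0 H
  atom 7 (O): bond orders sum to 2 → 0 H
  atom 14 (O): bond orders sum to 2 → 0 H
  atom 15 (O): bond orders sum to 2 → 0 H
  atom 20 (N): bond orders sum to 1 → 2 H
Lipinski HBD = 2.
Acceptors: N atoms = 1, O atoms = 4 → HBA = 5.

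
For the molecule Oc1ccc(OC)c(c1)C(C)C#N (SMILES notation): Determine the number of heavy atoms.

Every atom symbol written in the SMILES (organic subset) is one heavy atom; implicit H are not written.
Heavy atoms by element → C:10, N:1, O:2.
Total: 13.

13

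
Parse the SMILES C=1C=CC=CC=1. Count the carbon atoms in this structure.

6

Count every carbon token in the SMILES (each C, including those in ring-closure positions and inside branches).
Carbon count: 6.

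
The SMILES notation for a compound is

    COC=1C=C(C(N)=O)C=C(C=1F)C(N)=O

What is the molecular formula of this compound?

Walk through each heavy atom and fill implicit hydrogens from standard valence (C 4, N 3, O 2, S 2, halogen 1):
  atom 1: C, bond orders sum to 1 (valence 4) → 3 H
  atom 2: O, bond orders sum to 2 (valence 2) → 0 H
  atom 3: C, bond orders sum to 4 (valence 4) → 0 H
  atom 4: C, bond orders sum to 3 (valence 4) → 1 H
  atom 5: C, bond orders sum to 4 (valence 4) → 0 H
  atom 6: C, bond orders sum to 4 (valence 4) → 0 H
  atom 7: N, bond orders sum to 1 (valence 3) → 2 H
  atom 8: O, bond orders sum to 2 (valence 2) → 0 H
  atom 9: C, bond orders sum to 3 (valence 4) → 1 H
  atom 10: C, bond orders sum to 4 (valence 4) → 0 H
  atom 11: C, bond orders sum to 4 (valence 4) → 0 H
  atom 12: F (halogen, monovalent) → 0 H
  atom 13: C, bond orders sum to 4 (valence 4) → 0 H
  atom 14: N, bond orders sum to 1 (valence 3) → 2 H
  atom 15: O, bond orders sum to 2 (valence 2) → 0 H
Totals → C:9, H:9, F:1, N:2, O:3.
In Hill order: C9H9FN2O3.

C9H9FN2O3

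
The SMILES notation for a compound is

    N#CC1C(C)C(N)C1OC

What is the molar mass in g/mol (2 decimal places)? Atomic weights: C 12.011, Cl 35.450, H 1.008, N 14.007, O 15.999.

140.19 g/mol

First, the molecular formula is C7H12N2O (counting implicit H from valence).
  C: 7 × 12.011 = 84.077
  H: 12 × 1.008 = 12.096
  N: 2 × 14.007 = 28.014
  O: 1 × 15.999 = 15.999
Sum: 7×12.011 + 12×1.008 + 2×14.007 + 1×15.999 = 140.186 → 140.19 g/mol.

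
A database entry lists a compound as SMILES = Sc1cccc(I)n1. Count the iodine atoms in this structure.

1

Scan the SMILES for I atoms (remember two-letter symbols like Cl and Br are single atoms).
Iodine count: 1.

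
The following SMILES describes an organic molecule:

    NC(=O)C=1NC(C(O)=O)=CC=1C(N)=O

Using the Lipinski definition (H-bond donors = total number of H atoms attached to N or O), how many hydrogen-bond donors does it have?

6

Donors: find every N or O and count the H atoms it carries.
  atom 1 (N): bond orders sum to 1 → 2 H
  atom 3 (O): bond orders sum to 2 → 0 H
  atom 5 (N): bond orders sum to 2 → 1 H
  atom 8 (O): bond orders sum to 1 → 1 H
  atom 9 (O): bond orders sum to 2 → 0 H
  atom 13 (N): bond orders sum to 1 → 2 H
  atom 14 (O): bond orders sum to 2 → 0 H
Lipinski HBD = 6.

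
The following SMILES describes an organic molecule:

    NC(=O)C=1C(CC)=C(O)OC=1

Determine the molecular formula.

C7H9NO3

Walk through each heavy atom and fill implicit hydrogens from standard valence (C 4, N 3, O 2, S 2, halogen 1):
  atom 1: N, bond orders sum to 1 (valence 3) → 2 H
  atom 2: C, bond orders sum to 4 (valence 4) → 0 H
  atom 3: O, bond orders sum to 2 (valence 2) → 0 H
  atom 4: C, bond orders sum to 4 (valence 4) → 0 H
  atom 5: C, bond orders sum to 4 (valence 4) → 0 H
  atom 6: C, bond orders sum to 2 (valence 4) → 2 H
  atom 7: C, bond orders sum to 1 (valence 4) → 3 H
  atom 8: C, bond orders sum to 4 (valence 4) → 0 H
  atom 9: O, bond orders sum to 1 (valence 2) → 1 H
  atom 10: O, bond orders sum to 2 (valence 2) → 0 H
  atom 11: C, bond orders sum to 3 (valence 4) → 1 H
Totals → C:7, H:9, N:1, O:3.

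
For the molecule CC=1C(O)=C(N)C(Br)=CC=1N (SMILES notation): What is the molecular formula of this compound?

C7H9BrN2O

Walk through each heavy atom and fill implicit hydrogens from standard valence (C 4, N 3, O 2, S 2, halogen 1):
  atom 1: C, bond orders sum to 1 (valence 4) → 3 H
  atom 2: C, bond orders sum to 4 (valence 4) → 0 H
  atom 3: C, bond orders sum to 4 (valence 4) → 0 H
  atom 4: O, bond orders sum to 1 (valence 2) → 1 H
  atom 5: C, bond orders sum to 4 (valence 4) → 0 H
  atom 6: N, bond orders sum to 1 (valence 3) → 2 H
  atom 7: C, bond orders sum to 4 (valence 4) → 0 H
  atom 8: Br (halogen, monovalent) → 0 H
  atom 9: C, bond orders sum to 3 (valence 4) → 1 H
  atom 10: C, bond orders sum to 4 (valence 4) → 0 H
  atom 11: N, bond orders sum to 1 (valence 3) → 2 H
Totals → C:7, H:9, Br:1, N:2, O:1.
In Hill order: C7H9BrN2O.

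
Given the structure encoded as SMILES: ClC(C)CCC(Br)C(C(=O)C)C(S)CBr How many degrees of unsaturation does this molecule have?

Degree of unsaturation = (number of rings) + (number of π bonds).
Ring closures in the SMILES: 0.
π bonds: 1 double bond (each 1 DoU) → 1 DoU from unsaturation.
Total DoU = 0 + 1 = 1.

1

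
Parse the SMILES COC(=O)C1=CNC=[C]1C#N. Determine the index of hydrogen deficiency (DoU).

6

Molecular formula: C7H6N2O2.
DoU = (2C + 2 + N − H − X) / 2, where X is the halogen count and O/S are ignored.
    = (2·7 + 2 + 2 − 6 − 0) / 2 = 12 / 2 = 6.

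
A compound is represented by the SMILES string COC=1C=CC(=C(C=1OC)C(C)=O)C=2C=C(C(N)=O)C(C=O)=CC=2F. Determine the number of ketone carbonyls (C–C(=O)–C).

The ketone motif appears at heavy-atom position 11 in the SMILES.
Other groups present: 1 aldehyde, 1 amide, 2 ether.
Ketone count: 1.

1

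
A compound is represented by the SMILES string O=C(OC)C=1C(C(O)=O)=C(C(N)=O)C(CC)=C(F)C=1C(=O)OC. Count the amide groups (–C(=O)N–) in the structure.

The amide motif appears at heavy-atom position 11 in the SMILES.
Other groups present: 1 carboxylic acid, 2 ester.
Amide count: 1.

1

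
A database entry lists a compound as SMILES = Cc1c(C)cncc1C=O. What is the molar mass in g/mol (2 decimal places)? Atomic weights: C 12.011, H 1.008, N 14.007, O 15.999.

First, the molecular formula is C8H9NO (counting implicit H from valence).
  C: 8 × 12.011 = 96.088
  H: 9 × 1.008 = 9.072
  N: 1 × 14.007 = 14.007
  O: 1 × 15.999 = 15.999
Sum: 8×12.011 + 9×1.008 + 1×14.007 + 1×15.999 = 135.166 → 135.17 g/mol.

135.17 g/mol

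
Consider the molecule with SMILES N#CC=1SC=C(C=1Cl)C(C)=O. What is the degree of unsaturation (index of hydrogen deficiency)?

6

Degree of unsaturation = (number of rings) + (number of π bonds).
Ring closures in the SMILES: 1.
π bonds: 3 double bonds (each 1 DoU), 1 triple bond (each 2 DoU) → 5 DoU from unsaturation.
Total DoU = 1 + 5 = 6.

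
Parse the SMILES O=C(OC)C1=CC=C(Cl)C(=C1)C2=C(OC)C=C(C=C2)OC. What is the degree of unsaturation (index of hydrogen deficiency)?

Degree of unsaturation = (number of rings) + (number of π bonds).
Ring closures in the SMILES: 2.
π bonds: 7 double bonds (each 1 DoU) → 7 DoU from unsaturation.
Total DoU = 2 + 7 = 9.

9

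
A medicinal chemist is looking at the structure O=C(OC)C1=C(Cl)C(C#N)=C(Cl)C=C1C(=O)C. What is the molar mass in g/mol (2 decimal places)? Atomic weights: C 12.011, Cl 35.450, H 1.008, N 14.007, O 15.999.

First, the molecular formula is C11H7Cl2NO3 (counting implicit H from valence).
  C: 11 × 12.011 = 132.121
  Cl: 2 × 35.450 = 70.900
  H: 7 × 1.008 = 7.056
  N: 1 × 14.007 = 14.007
  O: 3 × 15.999 = 47.997
Sum: 11×12.011 + 2×35.450 + 7×1.008 + 1×14.007 + 3×15.999 = 272.081 → 272.08 g/mol.

272.08 g/mol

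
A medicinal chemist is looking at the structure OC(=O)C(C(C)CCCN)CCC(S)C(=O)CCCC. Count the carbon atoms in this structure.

Count every carbon token in the SMILES (each C, including those in ring-closure positions and inside branches).
Carbon count: 15.

15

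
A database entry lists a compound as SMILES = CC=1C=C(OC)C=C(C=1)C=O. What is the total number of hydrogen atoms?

10

Walk through each heavy atom and fill implicit hydrogens from standard valence (C 4, N 3, O 2, S 2, halogen 1):
  atom 1: C, bond orders sum to 1 (valence 4) → 3 H
  atom 2: C, bond orders sum to 4 (valence 4) → 0 H
  atom 3: C, bond orders sum to 3 (valence 4) → 1 H
  atom 4: C, bond orders sum to 4 (valence 4) → 0 H
  atom 5: O, bond orders sum to 2 (valence 2) → 0 H
  atom 6: C, bond orders sum to 1 (valence 4) → 3 H
  atom 7: C, bond orders sum to 3 (valence 4) → 1 H
  atom 8: C, bond orders sum to 4 (valence 4) → 0 H
  atom 9: C, bond orders sum to 3 (valence 4) → 1 H
  atom 10: C, bond orders sum to 3 (valence 4) → 1 H
  atom 11: O, bond orders sum to 2 (valence 2) → 0 H
Total hydrogens: 10.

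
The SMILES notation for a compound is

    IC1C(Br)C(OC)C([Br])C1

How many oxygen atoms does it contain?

Scan the SMILES for O atoms (remember two-letter symbols like Cl and Br are single atoms).
Oxygen count: 1.

1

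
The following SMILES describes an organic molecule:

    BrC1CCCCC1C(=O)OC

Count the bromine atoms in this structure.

1

Scan the SMILES for Br atoms (remember two-letter symbols like Cl and Br are single atoms).
Bromine count: 1.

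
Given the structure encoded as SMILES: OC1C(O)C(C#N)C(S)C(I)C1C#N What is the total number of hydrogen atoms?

Walk through each heavy atom and fill implicit hydrogens from standard valence (C 4, N 3, O 2, S 2, halogen 1):
  atom 1: O, bond orders sum to 1 (valence 2) → 1 H
  atom 2: C, bond orders sum to 3 (valence 4) → 1 H
  atom 3: C, bond orders sum to 3 (valence 4) → 1 H
  atom 4: O, bond orders sum to 1 (valence 2) → 1 H
  atom 5: C, bond orders sum to 3 (valence 4) → 1 H
  atom 6: C, bond orders sum to 4 (valence 4) → 0 H
  atom 7: N, bond orders sum to 3 (valence 3) → 0 H
  atom 8: C, bond orders sum to 3 (valence 4) → 1 H
  atom 9: S, bond orders sum to 1 (valence 2) → 1 H
  atom 10: C, bond orders sum to 3 (valence 4) → 1 H
  atom 11: I (halogen, monovalent) → 0 H
  atom 12: C, bond orders sum to 3 (valence 4) → 1 H
  atom 13: C, bond orders sum to 4 (valence 4) → 0 H
  atom 14: N, bond orders sum to 3 (valence 3) → 0 H
Total hydrogens: 9.

9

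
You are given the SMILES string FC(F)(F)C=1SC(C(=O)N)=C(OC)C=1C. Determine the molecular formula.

C8H8F3NO2S

Walk through each heavy atom and fill implicit hydrogens from standard valence (C 4, N 3, O 2, S 2, halogen 1):
  atom 1: F (halogen, monovalent) → 0 H
  atom 2: C, bond orders sum to 4 (valence 4) → 0 H
  atom 3: F (halogen, monovalent) → 0 H
  atom 4: F (halogen, monovalent) → 0 H
  atom 5: C, bond orders sum to 4 (valence 4) → 0 H
  atom 6: S, bond orders sum to 2 (valence 2) → 0 H
  atom 7: C, bond orders sum to 4 (valence 4) → 0 H
  atom 8: C, bond orders sum to 4 (valence 4) → 0 H
  atom 9: O, bond orders sum to 2 (valence 2) → 0 H
  atom 10: N, bond orders sum to 1 (valence 3) → 2 H
  atom 11: C, bond orders sum to 4 (valence 4) → 0 H
  atom 12: O, bond orders sum to 2 (valence 2) → 0 H
  atom 13: C, bond orders sum to 1 (valence 4) → 3 H
  atom 14: C, bond orders sum to 4 (valence 4) → 0 H
  atom 15: C, bond orders sum to 1 (valence 4) → 3 H
Totals → C:8, H:8, F:3, N:1, O:2, S:1.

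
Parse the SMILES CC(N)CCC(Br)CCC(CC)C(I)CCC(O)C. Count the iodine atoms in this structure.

Scan the SMILES for I atoms (remember two-letter symbols like Cl and Br are single atoms).
Iodine count: 1.

1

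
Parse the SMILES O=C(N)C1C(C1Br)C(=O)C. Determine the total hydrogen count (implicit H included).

8

Walk through each heavy atom and fill implicit hydrogens from standard valence (C 4, N 3, O 2, S 2, halogen 1):
  atom 1: O, bond orders sum to 2 (valence 2) → 0 H
  atom 2: C, bond orders sum to 4 (valence 4) → 0 H
  atom 3: N, bond orders sum to 1 (valence 3) → 2 H
  atom 4: C, bond orders sum to 3 (valence 4) → 1 H
  atom 5: C, bond orders sum to 3 (valence 4) → 1 H
  atom 6: C, bond orders sum to 3 (valence 4) → 1 H
  atom 7: Br (halogen, monovalent) → 0 H
  atom 8: C, bond orders sum to 4 (valence 4) → 0 H
  atom 9: O, bond orders sum to 2 (valence 2) → 0 H
  atom 10: C, bond orders sum to 1 (valence 4) → 3 H
Total hydrogens: 8.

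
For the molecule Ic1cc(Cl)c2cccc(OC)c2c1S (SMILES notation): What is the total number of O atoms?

Scan the SMILES for O atoms (remember two-letter symbols like Cl and Br are single atoms).
Oxygen count: 1.

1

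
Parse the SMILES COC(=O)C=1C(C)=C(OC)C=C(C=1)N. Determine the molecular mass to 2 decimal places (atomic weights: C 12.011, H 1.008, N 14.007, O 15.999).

195.22 g/mol

First, the molecular formula is C10H13NO3 (counting implicit H from valence).
  C: 10 × 12.011 = 120.110
  H: 13 × 1.008 = 13.104
  N: 1 × 14.007 = 14.007
  O: 3 × 15.999 = 47.997
Sum: 10×12.011 + 13×1.008 + 1×14.007 + 3×15.999 = 195.218 → 195.22 g/mol.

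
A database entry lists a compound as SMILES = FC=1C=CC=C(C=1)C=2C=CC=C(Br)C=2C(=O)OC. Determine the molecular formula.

C14H10BrFO2

Walk through each heavy atom and fill implicit hydrogens from standard valence (C 4, N 3, O 2, S 2, halogen 1):
  atom 1: F (halogen, monovalent) → 0 H
  atom 2: C, bond orders sum to 4 (valence 4) → 0 H
  atom 3: C, bond orders sum to 3 (valence 4) → 1 H
  atom 4: C, bond orders sum to 3 (valence 4) → 1 H
  atom 5: C, bond orders sum to 3 (valence 4) → 1 H
  atom 6: C, bond orders sum to 4 (valence 4) → 0 H
  atom 7: C, bond orders sum to 3 (valence 4) → 1 H
  atom 8: C, bond orders sum to 4 (valence 4) → 0 H
  atom 9: C, bond orders sum to 3 (valence 4) → 1 H
  atom 10: C, bond orders sum to 3 (valence 4) → 1 H
  atom 11: C, bond orders sum to 3 (valence 4) → 1 H
  atom 12: C, bond orders sum to 4 (valence 4) → 0 H
  atom 13: Br (halogen, monovalent) → 0 H
  atom 14: C, bond orders sum to 4 (valence 4) → 0 H
  atom 15: C, bond orders sum to 4 (valence 4) → 0 H
  atom 16: O, bond orders sum to 2 (valence 2) → 0 H
  atom 17: O, bond orders sum to 2 (valence 2) → 0 H
  atom 18: C, bond orders sum to 1 (valence 4) → 3 H
Totals → C:14, H:10, Br:1, F:1, O:2.
In Hill order: C14H10BrFO2.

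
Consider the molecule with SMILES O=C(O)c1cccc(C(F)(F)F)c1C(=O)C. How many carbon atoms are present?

Count every carbon token in the SMILES (each C, including those in ring-closure positions and inside branches).
Carbon count: 10.

10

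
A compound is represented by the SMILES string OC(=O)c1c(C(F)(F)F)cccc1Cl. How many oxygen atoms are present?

Scan the SMILES for O atoms (remember two-letter symbols like Cl and Br are single atoms).
Oxygen count: 2.

2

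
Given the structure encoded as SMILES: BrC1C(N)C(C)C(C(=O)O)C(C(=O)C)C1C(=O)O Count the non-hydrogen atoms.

18

Every atom symbol written in the SMILES (organic subset) is one heavy atom; implicit H are not written.
Heavy atoms by element → Br:1, C:11, N:1, O:5.
Total: 18.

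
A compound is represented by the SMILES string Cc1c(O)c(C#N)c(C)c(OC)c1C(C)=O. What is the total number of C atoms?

Count every carbon token in the SMILES (each C, including those in ring-closure positions and inside branches).
Carbon count: 12.

12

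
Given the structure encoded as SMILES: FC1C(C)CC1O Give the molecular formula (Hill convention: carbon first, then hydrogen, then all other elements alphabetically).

C5H9FO

Walk through each heavy atom and fill implicit hydrogens from standard valence (C 4, N 3, O 2, S 2, halogen 1):
  atom 1: F (halogen, monovalent) → 0 H
  atom 2: C, bond orders sum to 3 (valence 4) → 1 H
  atom 3: C, bond orders sum to 3 (valence 4) → 1 H
  atom 4: C, bond orders sum to 1 (valence 4) → 3 H
  atom 5: C, bond orders sum to 2 (valence 4) → 2 H
  atom 6: C, bond orders sum to 3 (valence 4) → 1 H
  atom 7: O, bond orders sum to 1 (valence 2) → 1 H
Totals → C:5, H:9, F:1, O:1.
In Hill order: C5H9FO.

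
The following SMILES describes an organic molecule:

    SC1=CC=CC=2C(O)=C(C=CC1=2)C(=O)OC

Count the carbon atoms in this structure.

12

Count every carbon token in the SMILES (each C, including those in ring-closure positions and inside branches).
Carbon count: 12.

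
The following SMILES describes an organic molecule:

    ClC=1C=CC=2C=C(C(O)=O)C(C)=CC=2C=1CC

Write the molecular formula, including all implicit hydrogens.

C14H13ClO2

Walk through each heavy atom and fill implicit hydrogens from standard valence (C 4, N 3, O 2, S 2, halogen 1):
  atom 1: Cl (halogen, monovalent) → 0 H
  atom 2: C, bond orders sum to 4 (valence 4) → 0 H
  atom 3: C, bond orders sum to 3 (valence 4) → 1 H
  atom 4: C, bond orders sum to 3 (valence 4) → 1 H
  atom 5: C, bond orders sum to 4 (valence 4) → 0 H
  atom 6: C, bond orders sum to 3 (valence 4) → 1 H
  atom 7: C, bond orders sum to 4 (valence 4) → 0 H
  atom 8: C, bond orders sum to 4 (valence 4) → 0 H
  atom 9: O, bond orders sum to 1 (valence 2) → 1 H
  atom 10: O, bond orders sum to 2 (valence 2) → 0 H
  atom 11: C, bond orders sum to 4 (valence 4) → 0 H
  atom 12: C, bond orders sum to 1 (valence 4) → 3 H
  atom 13: C, bond orders sum to 3 (valence 4) → 1 H
  atom 14: C, bond orders sum to 4 (valence 4) → 0 H
  atom 15: C, bond orders sum to 4 (valence 4) → 0 H
  atom 16: C, bond orders sum to 2 (valence 4) → 2 H
  atom 17: C, bond orders sum to 1 (valence 4) → 3 H
Totals → C:14, H:13, Cl:1, O:2.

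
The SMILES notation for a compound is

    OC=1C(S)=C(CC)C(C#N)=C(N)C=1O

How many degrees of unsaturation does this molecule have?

6

Degree of unsaturation = (number of rings) + (number of π bonds).
Ring closures in the SMILES: 1.
π bonds: 3 double bonds (each 1 DoU), 1 triple bond (each 2 DoU) → 5 DoU from unsaturation.
Total DoU = 1 + 5 = 6.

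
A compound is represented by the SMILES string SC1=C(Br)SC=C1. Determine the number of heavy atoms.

Every atom symbol written in the SMILES (organic subset) is one heavy atom; implicit H are not written.
Heavy atoms by element → Br:1, C:4, S:2.
Total: 7.

7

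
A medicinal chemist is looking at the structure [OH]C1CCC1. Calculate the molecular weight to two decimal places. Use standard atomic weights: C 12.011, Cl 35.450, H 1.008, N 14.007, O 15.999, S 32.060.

72.11 g/mol

First, the molecular formula is C4H8O (counting implicit H from valence).
  C: 4 × 12.011 = 48.044
  H: 8 × 1.008 = 8.064
  O: 1 × 15.999 = 15.999
Sum: 4×12.011 + 8×1.008 + 1×15.999 = 72.107 → 72.11 g/mol.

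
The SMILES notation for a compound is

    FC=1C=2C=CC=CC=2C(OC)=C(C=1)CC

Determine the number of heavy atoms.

15

Every atom symbol written in the SMILES (organic subset) is one heavy atom; implicit H are not written.
Heavy atoms by element → C:13, F:1, O:1.
Total: 15.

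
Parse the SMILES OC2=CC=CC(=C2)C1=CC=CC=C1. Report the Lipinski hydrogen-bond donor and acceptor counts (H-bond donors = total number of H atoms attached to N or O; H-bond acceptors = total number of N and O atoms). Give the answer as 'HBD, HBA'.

1, 1

Donors: find every N or O and count the H atoms it carries.
  atom 1 (O): bond orders sum to 1 → 1 H
Lipinski HBD = 1.
Acceptors: N atoms = 0, O atoms = 1 → HBA = 1.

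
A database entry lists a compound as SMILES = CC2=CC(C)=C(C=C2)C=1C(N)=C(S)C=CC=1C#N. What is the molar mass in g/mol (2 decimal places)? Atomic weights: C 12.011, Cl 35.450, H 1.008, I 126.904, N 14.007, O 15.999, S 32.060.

First, the molecular formula is C15H14N2S (counting implicit H from valence).
  C: 15 × 12.011 = 180.165
  H: 14 × 1.008 = 14.112
  N: 2 × 14.007 = 28.014
  S: 1 × 32.060 = 32.060
Sum: 15×12.011 + 14×1.008 + 2×14.007 + 1×32.060 = 254.351 → 254.35 g/mol.

254.35 g/mol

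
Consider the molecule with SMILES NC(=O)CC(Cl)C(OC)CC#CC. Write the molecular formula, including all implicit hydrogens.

C9H14ClNO2

Walk through each heavy atom and fill implicit hydrogens from standard valence (C 4, N 3, O 2, S 2, halogen 1):
  atom 1: N, bond orders sum to 1 (valence 3) → 2 H
  atom 2: C, bond orders sum to 4 (valence 4) → 0 H
  atom 3: O, bond orders sum to 2 (valence 2) → 0 H
  atom 4: C, bond orders sum to 2 (valence 4) → 2 H
  atom 5: C, bond orders sum to 3 (valence 4) → 1 H
  atom 6: Cl (halogen, monovalent) → 0 H
  atom 7: C, bond orders sum to 3 (valence 4) → 1 H
  atom 8: O, bond orders sum to 2 (valence 2) → 0 H
  atom 9: C, bond orders sum to 1 (valence 4) → 3 H
  atom 10: C, bond orders sum to 2 (valence 4) → 2 H
  atom 11: C, bond orders sum to 4 (valence 4) → 0 H
  atom 12: C, bond orders sum to 4 (valence 4) → 0 H
  atom 13: C, bond orders sum to 1 (valence 4) → 3 H
Totals → C:9, H:14, Cl:1, N:1, O:2.
In Hill order: C9H14ClNO2.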